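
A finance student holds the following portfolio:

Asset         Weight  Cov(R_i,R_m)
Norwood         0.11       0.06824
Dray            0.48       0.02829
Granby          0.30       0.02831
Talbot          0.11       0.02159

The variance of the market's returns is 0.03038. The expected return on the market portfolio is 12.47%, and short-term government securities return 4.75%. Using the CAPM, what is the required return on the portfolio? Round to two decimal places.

12.87%

β_Norwood = 0.06824 / 0.03038 = 2.2462
β_Dray = 0.02829 / 0.03038 = 0.9312
β_Granby = 0.02831 / 0.03038 = 0.9319
β_Talbot = 0.02159 / 0.03038 = 0.7107
β_P = Σ w_i β_i = 0.11×2.2462 + 0.48×0.9312 + 0.30×0.9319 + 0.11×0.7107 = 1.0518
MRP = 12.47% − 4.75% = 7.72%
E(R_P) = R_f + β_P × MRP = 4.75% + 1.0518 × 7.72% = 12.87%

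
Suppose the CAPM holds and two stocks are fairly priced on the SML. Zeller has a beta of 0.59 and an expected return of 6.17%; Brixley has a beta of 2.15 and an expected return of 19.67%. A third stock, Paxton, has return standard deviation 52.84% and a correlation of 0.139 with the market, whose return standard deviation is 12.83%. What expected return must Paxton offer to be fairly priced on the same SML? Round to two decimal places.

MRP = (19.67% − 6.17%) / (2.15 − 0.59) = 8.6538%
R_f = 6.17% − 0.59 × 8.6538% = 1.0643%
β_Paxton = ρ·σ_i/σ_m = 0.139 × 52.84 / 12.83 = 0.5725
E(R_Paxton) = R_f + β × MRP = 1.0643% + 0.5725 × 8.6538% = 6.02%

6.02%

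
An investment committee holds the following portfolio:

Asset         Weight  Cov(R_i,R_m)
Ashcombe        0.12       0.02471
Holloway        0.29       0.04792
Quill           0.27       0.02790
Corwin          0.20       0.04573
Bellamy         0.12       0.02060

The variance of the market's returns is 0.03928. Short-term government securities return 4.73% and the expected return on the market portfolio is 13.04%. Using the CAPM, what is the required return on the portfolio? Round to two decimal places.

β_Ashcombe = 0.02471 / 0.03928 = 0.6291
β_Holloway = 0.04792 / 0.03928 = 1.2200
β_Quill = 0.02790 / 0.03928 = 0.7103
β_Corwin = 0.04573 / 0.03928 = 1.1642
β_Bellamy = 0.02060 / 0.03928 = 0.5244
β_P = Σ w_i β_i = 0.12×0.6291 + 0.29×1.2200 + 0.27×0.7103 + 0.20×1.1642 + 0.12×0.5244 = 0.9168
MRP = 13.04% − 4.73% = 8.31%
E(R_P) = R_f + β_P × MRP = 4.73% + 0.9168 × 8.31% = 12.35%

12.35%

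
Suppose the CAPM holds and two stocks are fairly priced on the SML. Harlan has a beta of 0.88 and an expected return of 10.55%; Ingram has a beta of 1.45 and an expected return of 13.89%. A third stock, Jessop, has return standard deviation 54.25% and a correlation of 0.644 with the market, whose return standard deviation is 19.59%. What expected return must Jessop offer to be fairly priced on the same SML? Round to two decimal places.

MRP = (13.89% − 10.55%) / (1.45 − 0.88) = 5.8596%
R_f = 10.55% − 0.88 × 5.8596% = 5.3936%
β_Jessop = ρ·σ_i/σ_m = 0.644 × 54.25 / 19.59 = 1.7834
E(R_Jessop) = R_f + β × MRP = 5.3936% + 1.7834 × 5.8596% = 15.84%

15.84%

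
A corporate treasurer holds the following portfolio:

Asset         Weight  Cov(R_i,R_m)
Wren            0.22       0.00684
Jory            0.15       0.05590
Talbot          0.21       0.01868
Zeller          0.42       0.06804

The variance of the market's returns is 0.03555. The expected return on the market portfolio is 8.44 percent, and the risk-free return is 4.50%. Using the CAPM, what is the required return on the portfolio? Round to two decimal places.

β_Wren = 0.00684 / 0.03555 = 0.1924
β_Jory = 0.05590 / 0.03555 = 1.5724
β_Talbot = 0.01868 / 0.03555 = 0.5255
β_Zeller = 0.06804 / 0.03555 = 1.9139
β_P = Σ w_i β_i = 0.22×0.1924 + 0.15×1.5724 + 0.21×0.5255 + 0.42×1.9139 = 1.1924
MRP = 8.44% − 4.50% = 3.94%
E(R_P) = R_f + β_P × MRP = 4.50% + 1.1924 × 3.94% = 9.20%

9.20%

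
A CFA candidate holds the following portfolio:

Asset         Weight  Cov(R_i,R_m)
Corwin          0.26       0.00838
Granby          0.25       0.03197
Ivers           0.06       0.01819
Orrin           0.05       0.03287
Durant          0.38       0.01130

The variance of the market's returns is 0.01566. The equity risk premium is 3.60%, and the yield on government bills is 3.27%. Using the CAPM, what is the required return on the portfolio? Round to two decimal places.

7.22%

β_Corwin = 0.00838 / 0.01566 = 0.5351
β_Granby = 0.03197 / 0.01566 = 2.0415
β_Ivers = 0.01819 / 0.01566 = 1.1616
β_Orrin = 0.03287 / 0.01566 = 2.0990
β_Durant = 0.01130 / 0.01566 = 0.7216
β_P = Σ w_i β_i = 0.26×0.5351 + 0.25×2.0415 + 0.06×1.1616 + 0.05×2.0990 + 0.38×0.7216 = 1.0984
E(R_P) = R_f + β_P × MRP = 3.27% + 1.0984 × 3.60% = 7.22%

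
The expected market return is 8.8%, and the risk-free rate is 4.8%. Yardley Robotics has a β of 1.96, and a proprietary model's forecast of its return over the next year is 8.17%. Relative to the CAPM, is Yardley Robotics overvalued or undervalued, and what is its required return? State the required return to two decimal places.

MRP = 8.8% − 4.8% = 4.00%
Required return = R_f + β·MRP = 4.8% + 1.96 × 4.0% = 12.64%
Forecast 8.17% < required 12.64% → the stock plots below the SML → overvalued.

Overvalued; required return 12.64%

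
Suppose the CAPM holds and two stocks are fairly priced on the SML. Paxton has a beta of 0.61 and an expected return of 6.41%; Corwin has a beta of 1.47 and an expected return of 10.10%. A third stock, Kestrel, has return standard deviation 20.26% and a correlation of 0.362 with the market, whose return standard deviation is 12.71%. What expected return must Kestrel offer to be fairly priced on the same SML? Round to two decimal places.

6.27%

MRP = (10.10% − 6.41%) / (1.47 − 0.61) = 4.2907%
R_f = 6.41% − 0.61 × 4.2907% = 3.7927%
β_Kestrel = ρ·σ_i/σ_m = 0.362 × 20.26 / 12.71 = 0.5770
E(R_Kestrel) = R_f + β × MRP = 3.7927% + 0.5770 × 4.2907% = 6.27%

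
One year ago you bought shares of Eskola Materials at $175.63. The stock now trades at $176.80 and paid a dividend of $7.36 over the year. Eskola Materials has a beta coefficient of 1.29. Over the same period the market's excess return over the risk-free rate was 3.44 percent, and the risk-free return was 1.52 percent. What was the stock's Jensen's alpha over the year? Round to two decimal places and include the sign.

Realised HPR = (P1 + D1 − P0) / P0 = (176.80 + 7.36 − 175.63) / 175.63 = 8.53 / 175.63 = 4.8568%
CAPM required = R_f + β·MRP = 1.52% + 1.29 × 3.44% = 5.9576%
α = realised − required = 4.8568% − 5.9576% = -1.10%

-1.10%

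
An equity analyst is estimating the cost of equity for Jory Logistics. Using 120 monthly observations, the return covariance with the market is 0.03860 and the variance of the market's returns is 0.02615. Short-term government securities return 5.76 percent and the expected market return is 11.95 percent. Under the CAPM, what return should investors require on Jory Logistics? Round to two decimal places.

14.90%

β = Cov(R_i, R_m) / Var(R_m) = 0.03860 / 0.02615 = 1.4761
MRP = 11.95% − 5.76% = 6.19%
E(R) = R_f + β × MRP = 5.76% + 1.4761 × 6.19% = 14.90%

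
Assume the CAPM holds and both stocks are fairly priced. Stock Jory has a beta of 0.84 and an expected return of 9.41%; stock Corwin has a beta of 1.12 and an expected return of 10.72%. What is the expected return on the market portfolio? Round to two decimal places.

Both satisfy E(R) = R_f + β·MRP, so the slope of the SML is
MRP = (10.72% − 9.41%) / (1.12 − 0.84) = 1.31% / 0.28 = 4.6786%
R_f = E(R_Jory) − β_Jory·MRP = 9.41% − 0.84 × 4.6786% = 5.4800%
E(R_m) = R_f + MRP = 5.4800% + 4.6786% = 10.16%

10.16%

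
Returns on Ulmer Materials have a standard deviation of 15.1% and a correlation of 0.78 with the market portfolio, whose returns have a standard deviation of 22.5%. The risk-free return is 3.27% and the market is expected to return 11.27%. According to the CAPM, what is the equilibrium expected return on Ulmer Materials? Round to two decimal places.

β = ρ × σ_i / σ_m = 0.78 × 15.1% / 22.5% = 0.5235
MRP = 11.27% − 3.27% = 8.00%
E(R) = 3.27% + 0.5235 × 8.00% = 7.46%

7.46%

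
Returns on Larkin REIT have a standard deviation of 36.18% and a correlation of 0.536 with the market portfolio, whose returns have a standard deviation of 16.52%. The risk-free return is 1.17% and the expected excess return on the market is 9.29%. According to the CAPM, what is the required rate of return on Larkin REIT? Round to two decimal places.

β = ρ × σ_i / σ_m = 0.536 × 36.18% / 16.52% = 1.1739
E(R) = 1.17% + 1.1739 × 9.29% = 12.08%

12.08%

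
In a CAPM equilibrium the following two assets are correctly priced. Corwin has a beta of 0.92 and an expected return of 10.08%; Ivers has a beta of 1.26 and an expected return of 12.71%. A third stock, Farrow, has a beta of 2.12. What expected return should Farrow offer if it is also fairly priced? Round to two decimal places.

19.36%

MRP (SML slope) = (12.71% − 10.08%) / (1.26 − 0.92) = 2.63% / 0.34 = 7.7353%
R_f (intercept) = 10.08% − 0.92 × 7.7353% = 2.9635%
E(R_Farrow) = R_f + β × MRP = 2.9635% + 2.12 × 7.7353% = 19.36%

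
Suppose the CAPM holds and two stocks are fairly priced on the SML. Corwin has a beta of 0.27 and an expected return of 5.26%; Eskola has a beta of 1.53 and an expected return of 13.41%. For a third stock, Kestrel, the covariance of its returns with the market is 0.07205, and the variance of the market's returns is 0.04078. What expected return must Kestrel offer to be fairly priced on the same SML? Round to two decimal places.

MRP = (13.41% − 5.26%) / (1.53 − 0.27) = 6.4683%
R_f = 5.26% − 0.27 × 6.4683% = 3.5136%
β_Kestrel = Cov / Var(R_m) = 0.07205 / 0.04078 = 1.7668
E(R_Kestrel) = R_f + β × MRP = 3.5136% + 1.7668 × 6.4683% = 14.94%

14.94%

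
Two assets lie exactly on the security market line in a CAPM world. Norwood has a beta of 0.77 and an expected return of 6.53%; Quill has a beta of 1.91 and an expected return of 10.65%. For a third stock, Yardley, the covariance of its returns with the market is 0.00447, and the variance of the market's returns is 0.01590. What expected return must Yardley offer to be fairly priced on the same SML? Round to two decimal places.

4.76%

MRP = (10.65% − 6.53%) / (1.91 − 0.77) = 3.6140%
R_f = 6.53% − 0.77 × 3.6140% = 3.7472%
β_Yardley = Cov / Var(R_m) = 0.00447 / 0.01590 = 0.2811
E(R_Yardley) = R_f + β × MRP = 3.7472% + 0.2811 × 3.6140% = 4.76%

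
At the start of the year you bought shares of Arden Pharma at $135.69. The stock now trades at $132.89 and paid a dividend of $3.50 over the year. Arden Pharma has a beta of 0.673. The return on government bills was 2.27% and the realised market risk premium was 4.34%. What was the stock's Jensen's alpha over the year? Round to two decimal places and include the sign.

-4.67%

Realised HPR = (P1 + D1 − P0) / P0 = (132.89 + 3.50 − 135.69) / 135.69 = 0.70 / 135.69 = 0.5159%
CAPM required = R_f + β·MRP = 2.27% + 0.673 × 4.34% = 5.19082%
α = realised − required = 0.5159% − 5.19082% = -4.67%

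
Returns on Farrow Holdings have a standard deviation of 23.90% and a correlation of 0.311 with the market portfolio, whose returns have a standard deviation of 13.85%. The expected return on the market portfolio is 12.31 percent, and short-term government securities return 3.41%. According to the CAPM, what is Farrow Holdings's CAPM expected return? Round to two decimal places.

β = ρ × σ_i / σ_m = 0.311 × 23.90% / 13.85% = 0.5367
MRP = 12.31% − 3.41% = 8.90%
E(R) = 3.41% + 0.5367 × 8.90% = 8.19%

8.19%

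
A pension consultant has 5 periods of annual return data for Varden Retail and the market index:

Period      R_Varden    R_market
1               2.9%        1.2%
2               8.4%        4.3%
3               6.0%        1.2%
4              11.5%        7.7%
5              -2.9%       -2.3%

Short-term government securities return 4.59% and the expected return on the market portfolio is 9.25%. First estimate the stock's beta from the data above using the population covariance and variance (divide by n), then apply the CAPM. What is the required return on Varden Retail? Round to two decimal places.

11.11%

Mean R_i = (2.9 + 8.4 + 6.0 + 11.5 − 2.9) / 5 = 5.1800%
Mean R_m = (1.2 + 4.3 + 1.2 + 7.7 − 2.3) / 5 = 2.4200%
Σ(R_i − R̄_i)(R_m − R̄_m) = 79.3420  ⇒  Cov = 79.3420 / 5 = 15.8684
Σ(R_m − R̄_m)² = 56.6680  ⇒  Var(R_m) = 56.6680 / 5 = 11.3336
β = Cov / Var(R_m) = 15.8684 / 11.3336 = 1.4001
MRP = 9.25% − 4.59% = 4.66%
E(R) = R_f + β × MRP = 4.59% + 1.4001 × 4.66% = 11.11%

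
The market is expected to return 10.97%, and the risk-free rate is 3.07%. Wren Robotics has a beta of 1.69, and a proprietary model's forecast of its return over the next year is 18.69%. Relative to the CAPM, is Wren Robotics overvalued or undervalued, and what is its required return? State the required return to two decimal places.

Undervalued; required return 16.42%

MRP = 10.97% − 3.07% = 7.90%
Required return = R_f + β·MRP = 3.07% + 1.69 × 7.90% = 16.42%
Forecast 18.69% > required 16.42% → the stock plots above the SML → undervalued.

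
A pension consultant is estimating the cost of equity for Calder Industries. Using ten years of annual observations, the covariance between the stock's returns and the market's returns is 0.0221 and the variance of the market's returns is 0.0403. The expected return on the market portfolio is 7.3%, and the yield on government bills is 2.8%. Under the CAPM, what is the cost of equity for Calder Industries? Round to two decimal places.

5.27%

β = Cov(R_i, R_m) / Var(R_m) = 0.0221 / 0.0403 = 0.5484
MRP = 7.3% − 2.8% = 4.50%
E(R) = R_f + β × MRP = 2.8% + 0.5484 × 4.5% = 5.27%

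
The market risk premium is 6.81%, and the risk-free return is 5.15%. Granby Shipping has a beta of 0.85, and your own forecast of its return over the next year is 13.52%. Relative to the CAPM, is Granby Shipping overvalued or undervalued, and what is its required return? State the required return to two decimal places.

Required return = R_f + β·MRP = 5.15% + 0.85 × 6.81% = 10.94%
Forecast 13.52% > required 10.94% → the stock plots above the SML → undervalued.

Undervalued; required return 10.94%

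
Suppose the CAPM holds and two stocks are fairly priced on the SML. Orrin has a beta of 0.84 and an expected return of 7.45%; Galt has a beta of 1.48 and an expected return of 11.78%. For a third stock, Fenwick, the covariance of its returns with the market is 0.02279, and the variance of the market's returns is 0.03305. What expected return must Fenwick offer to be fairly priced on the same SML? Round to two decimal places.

MRP = (11.78% − 7.45%) / (1.48 − 0.84) = 6.7656%
R_f = 7.45% − 0.84 × 6.7656% = 1.7669%
β_Fenwick = Cov / Var(R_m) = 0.02279 / 0.03305 = 0.6896
E(R_Fenwick) = R_f + β × MRP = 1.7669% + 0.6896 × 6.7656% = 6.43%

6.43%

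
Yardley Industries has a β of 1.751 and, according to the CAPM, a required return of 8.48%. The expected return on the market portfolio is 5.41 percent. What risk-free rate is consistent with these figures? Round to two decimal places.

1.32%

E(R) = R_f + β(E(R_m) − R_f) = R_f(1 − β) + β·E(R_m)
8.48% = R_f × (1 − 1.751) + 1.751 × 5.41%
8.48% = R_f × -0.751 + 9.47291%
R_f = (8.48% − 9.47291%) / -0.751 = 1.32%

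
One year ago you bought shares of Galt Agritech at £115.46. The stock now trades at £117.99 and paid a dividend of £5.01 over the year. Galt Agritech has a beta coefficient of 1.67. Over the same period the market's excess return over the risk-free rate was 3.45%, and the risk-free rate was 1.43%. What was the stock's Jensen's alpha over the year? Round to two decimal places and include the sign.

Realised HPR = (P1 + D1 − P0) / P0 = (117.99 + 5.01 − 115.46) / 115.46 = 7.54 / 115.46 = 6.5304%
CAPM required = R_f + β·MRP = 1.43% + 1.67 × 3.45% = 7.1915%
α = realised − required = 6.5304% − 7.1915% = -0.66%

-0.66%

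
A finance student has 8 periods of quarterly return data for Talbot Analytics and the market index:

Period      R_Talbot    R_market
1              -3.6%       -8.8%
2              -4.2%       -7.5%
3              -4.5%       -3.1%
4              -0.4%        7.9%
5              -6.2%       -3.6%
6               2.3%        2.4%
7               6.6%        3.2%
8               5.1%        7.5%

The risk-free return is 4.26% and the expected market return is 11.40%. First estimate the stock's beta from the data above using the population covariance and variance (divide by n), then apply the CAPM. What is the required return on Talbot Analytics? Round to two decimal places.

8.19%

Mean R_i = (-3.6 − 4.2 − 4.5 − 0.4 − 6.2 + 2.3 + 6.6 + 5.1) / 8 = -0.6125%
Mean R_m = (-8.8 − 7.5 − 3.1 + 7.9 − 3.6 + 2.4 + 3.2 + 7.5) / 8 = -0.2500%
Σ(R_i − R̄_i)(R_m − R̄_m) = 159.9550  ⇒  Cov = 159.9550 / 8 = 19.9944
Σ(R_m − R̄_m)² = 290.4200  ⇒  Var(R_m) = 290.4200 / 8 = 36.3025
β = Cov / Var(R_m) = 19.9944 / 36.3025 = 0.5508
MRP = 11.40% − 4.26% = 7.14%
E(R) = R_f + β × MRP = 4.26% + 0.5508 × 7.14% = 8.19%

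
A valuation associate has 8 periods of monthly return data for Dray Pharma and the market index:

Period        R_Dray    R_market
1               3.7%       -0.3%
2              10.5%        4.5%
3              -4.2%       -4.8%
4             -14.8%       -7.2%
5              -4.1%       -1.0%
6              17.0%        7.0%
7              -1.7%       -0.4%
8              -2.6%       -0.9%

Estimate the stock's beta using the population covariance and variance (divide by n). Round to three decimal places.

2.072

Mean R_i = (3.7 + 10.5 − 4.2 − 14.8 − 4.1 + 17.0 − 1.7 − 2.6) / 8 = 0.4750%
Mean R_m = (-0.3 + 4.5 − 4.8 − 7.2 − 1.0 + 7.0 − 0.4 − 0.9) / 8 = -0.3875%
Σ(R_i − R̄_i)(R_m − R̄_m) = 300.4525  ⇒  Cov = 300.4525 / 8 = 37.5566
Σ(R_m − R̄_m)² = 144.9888  ⇒  Var(R_m) = 144.9888 / 8 = 18.1236
β = Cov / Var(R_m) = 37.5566 / 18.1236 = 2.0722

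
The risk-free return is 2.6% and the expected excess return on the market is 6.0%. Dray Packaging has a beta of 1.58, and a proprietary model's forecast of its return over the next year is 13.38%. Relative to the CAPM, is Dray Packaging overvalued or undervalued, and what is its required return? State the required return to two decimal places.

Undervalued; required return 12.08%

Required return = R_f + β·MRP = 2.6% + 1.58 × 6.0% = 12.08%
Forecast 13.38% > required 12.08% → the stock plots above the SML → undervalued.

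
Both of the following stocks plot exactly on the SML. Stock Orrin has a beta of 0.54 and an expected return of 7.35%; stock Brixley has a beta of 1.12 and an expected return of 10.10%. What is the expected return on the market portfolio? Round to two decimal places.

Both satisfy E(R) = R_f + β·MRP, so the slope of the SML is
MRP = (10.10% − 7.35%) / (1.12 − 0.54) = 2.75% / 0.58 = 4.7414%
R_f = E(R_Orrin) − β_Orrin·MRP = 7.35% − 0.54 × 4.7414% = 4.7896%
E(R_m) = R_f + MRP = 4.7896% + 4.7414% = 9.53%

9.53%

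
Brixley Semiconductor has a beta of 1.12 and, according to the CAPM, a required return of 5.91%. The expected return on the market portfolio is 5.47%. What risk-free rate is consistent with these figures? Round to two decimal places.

1.80%

E(R) = R_f + β(E(R_m) − R_f) = R_f(1 − β) + β·E(R_m)
5.91% = R_f × (1 − 1.12) + 1.12 × 5.47%
5.91% = R_f × -0.12 + 6.1264%
R_f = (5.91% − 6.1264%) / -0.12 = 1.80%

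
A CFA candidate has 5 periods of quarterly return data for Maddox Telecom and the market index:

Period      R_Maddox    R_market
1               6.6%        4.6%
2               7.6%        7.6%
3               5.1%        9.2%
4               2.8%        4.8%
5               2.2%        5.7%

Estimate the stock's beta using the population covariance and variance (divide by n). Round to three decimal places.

Mean R_i = (6.6 + 7.6 + 5.1 + 2.8 + 2.2) / 5 = 4.8600%
Mean R_m = (4.6 + 7.6 + 9.2 + 4.8 + 5.7) / 5 = 6.3800%
Σ(R_i − R̄_i)(R_m − R̄_m) = 5.9860  ⇒  Cov = 5.9860 / 5 = 1.1972
Σ(R_m − R̄_m)² = 15.5680  ⇒  Var(R_m) = 15.5680 / 5 = 3.1136
β = Cov / Var(R_m) = 1.1972 / 3.1136 = 0.3845

0.385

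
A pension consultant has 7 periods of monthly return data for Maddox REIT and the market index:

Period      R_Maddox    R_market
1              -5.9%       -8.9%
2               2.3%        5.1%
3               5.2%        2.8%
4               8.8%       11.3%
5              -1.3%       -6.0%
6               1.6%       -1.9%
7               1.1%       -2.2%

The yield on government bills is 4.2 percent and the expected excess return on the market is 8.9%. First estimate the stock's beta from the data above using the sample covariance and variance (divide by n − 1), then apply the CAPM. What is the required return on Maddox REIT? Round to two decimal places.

9.82%

Mean R_i = (-5.9 + 2.3 + 5.2 + 8.8 − 1.3 + 1.6 + 1.1) / 7 = 1.6857%
Mean R_m = (-8.9 + 5.1 + 2.8 + 11.3 − 6.0 − 1.9 − 2.2) / 7 = 0.0286%
Σ(R_i − R̄_i)(R_m − R̄_m) = 180.2429  ⇒  Cov = 180.2429 / 6 = 30.0405
Σ(R_m − R̄_m)² = 285.1943  ⇒  Var(R_m) = 285.1943 / 6 = 47.5324
β = Cov / Var(R_m) = 30.0405 / 47.5324 = 0.6320
E(R) = R_f + β × MRP = 4.2% + 0.6320 × 8.9% = 9.82%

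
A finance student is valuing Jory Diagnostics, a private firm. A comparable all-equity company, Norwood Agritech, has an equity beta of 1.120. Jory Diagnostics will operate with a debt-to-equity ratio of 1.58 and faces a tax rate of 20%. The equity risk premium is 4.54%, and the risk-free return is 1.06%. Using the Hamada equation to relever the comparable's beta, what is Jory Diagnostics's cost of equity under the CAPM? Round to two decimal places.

12.57%

β_L = β_U × [1 + (1 − t)(D/E)] = 1.120 × [1 + (1 − 0.20) × 1.58]
    = 1.120 × [1 + 0.80 × 1.58] = 1.120 × 2.2640 = 2.5357
E(R) = R_f + β_L × MRP = 1.06% + 2.5357 × 4.54% = 12.57%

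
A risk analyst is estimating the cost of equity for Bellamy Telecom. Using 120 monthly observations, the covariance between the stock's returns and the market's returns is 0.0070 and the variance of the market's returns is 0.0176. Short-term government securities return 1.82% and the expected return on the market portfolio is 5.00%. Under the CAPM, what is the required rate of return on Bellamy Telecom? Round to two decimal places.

3.08%

β = Cov(R_i, R_m) / Var(R_m) = 0.0070 / 0.0176 = 0.3977
MRP = 5.00% − 1.82% = 3.18%
E(R) = R_f + β × MRP = 1.82% + 0.3977 × 3.18% = 3.08%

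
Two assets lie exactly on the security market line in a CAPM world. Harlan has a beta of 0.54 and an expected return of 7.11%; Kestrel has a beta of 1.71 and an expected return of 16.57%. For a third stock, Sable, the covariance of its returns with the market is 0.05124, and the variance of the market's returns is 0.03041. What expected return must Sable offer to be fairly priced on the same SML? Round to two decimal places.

MRP = (16.57% − 7.11%) / (1.71 − 0.54) = 8.0855%
R_f = 7.11% − 0.54 × 8.0855% = 2.7438%
β_Sable = Cov / Var(R_m) = 0.05124 / 0.03041 = 1.6850
E(R_Sable) = R_f + β × MRP = 2.7438% + 1.6850 × 8.0855% = 16.37%

16.37%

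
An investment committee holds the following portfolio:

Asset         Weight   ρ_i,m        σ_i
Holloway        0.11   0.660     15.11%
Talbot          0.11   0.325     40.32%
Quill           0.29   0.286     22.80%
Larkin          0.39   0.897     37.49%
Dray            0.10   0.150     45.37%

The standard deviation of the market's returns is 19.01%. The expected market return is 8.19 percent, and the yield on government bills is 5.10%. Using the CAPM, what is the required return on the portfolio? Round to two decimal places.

8.06%

β_Holloway = 0.660 × 15.11% / 19.01% = 0.5246
β_Talbot = 0.325 × 40.32% / 19.01% = 0.6893
β_Quill = 0.286 × 22.80% / 19.01% = 0.3430
β_Larkin = 0.897 × 37.49% / 19.01% = 1.7690
β_Dray = 0.150 × 45.37% / 19.01% = 0.3580
β_P = Σ w_i β_i = 0.11×0.5246 + 0.11×0.6893 + 0.29×0.3430 + 0.39×1.7690 + 0.10×0.3580 = 0.9587
MRP = 8.19% − 5.10% = 3.09%
E(R_P) = R_f + β_P × MRP = 5.10% + 0.9587 × 3.09% = 8.06%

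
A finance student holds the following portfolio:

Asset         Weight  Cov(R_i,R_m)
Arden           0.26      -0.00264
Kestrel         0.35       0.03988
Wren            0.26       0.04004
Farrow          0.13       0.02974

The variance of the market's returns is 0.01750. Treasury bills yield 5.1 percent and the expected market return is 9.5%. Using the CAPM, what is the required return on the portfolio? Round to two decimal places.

12.03%

β_Arden = -0.00264 / 0.01750 = -0.1509
β_Kestrel = 0.03988 / 0.01750 = 2.2789
β_Wren = 0.04004 / 0.01750 = 2.2880
β_Farrow = 0.02974 / 0.01750 = 1.6994
β_P = Σ w_i β_i = 0.26×-0.1509 + 0.35×2.2789 + 0.26×2.2880 + 0.13×1.6994 = 1.5742
MRP = 9.5% − 5.1% = 4.40%
E(R_P) = R_f + β_P × MRP = 5.1% + 1.5742 × 4.4% = 12.03%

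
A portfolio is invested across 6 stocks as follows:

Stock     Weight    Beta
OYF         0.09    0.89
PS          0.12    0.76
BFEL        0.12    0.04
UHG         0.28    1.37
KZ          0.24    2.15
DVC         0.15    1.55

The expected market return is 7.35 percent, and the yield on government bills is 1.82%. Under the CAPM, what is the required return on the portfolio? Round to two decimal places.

9.05%

β_P = Σ w_i β_i = 0.09×0.89 + 0.12×0.76 + 0.12×0.04 + 0.28×1.37 + 0.24×2.15 + 0.15×1.55 = 1.3082
MRP = 7.35% − 1.82% = 5.53%
E(R_P) = R_f + β_P × MRP = 1.82% + 1.3082 × 5.53% = 9.05%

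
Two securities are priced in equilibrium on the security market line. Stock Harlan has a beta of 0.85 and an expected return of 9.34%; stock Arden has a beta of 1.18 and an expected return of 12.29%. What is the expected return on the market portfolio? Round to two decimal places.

10.68%

Both satisfy E(R) = R_f + β·MRP, so the slope of the SML is
MRP = (12.29% − 9.34%) / (1.18 − 0.85) = 2.95% / 0.33 = 8.9394%
R_f = E(R_Harlan) − β_Harlan·MRP = 9.34% − 0.85 × 8.9394% = 1.7415%
E(R_m) = R_f + MRP = 1.7415% + 8.9394% = 10.68%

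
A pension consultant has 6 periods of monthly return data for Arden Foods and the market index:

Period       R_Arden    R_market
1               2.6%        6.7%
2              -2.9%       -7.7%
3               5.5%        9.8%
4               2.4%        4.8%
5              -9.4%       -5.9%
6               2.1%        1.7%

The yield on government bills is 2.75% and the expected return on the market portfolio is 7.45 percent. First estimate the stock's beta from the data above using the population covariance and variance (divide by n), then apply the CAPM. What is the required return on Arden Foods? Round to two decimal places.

Mean R_i = (2.6 − 2.9 + 5.5 + 2.4 − 9.4 + 2.1) / 6 = 0.0500%
Mean R_m = (6.7 − 7.7 + 9.8 + 4.8 − 5.9 + 1.7) / 6 = 1.5667%
Σ(R_i − R̄_i)(R_m − R̄_m) = 163.7300  ⇒  Cov = 163.7300 / 6 = 27.2883
Σ(R_m − R̄_m)² = 246.2333  ⇒  Var(R_m) = 246.2333 / 6 = 41.0389
β = Cov / Var(R_m) = 27.2883 / 41.0389 = 0.6649
MRP = 7.45% − 2.75% = 4.70%
E(R) = R_f + β × MRP = 2.75% + 0.6649 × 4.70% = 5.88%

5.88%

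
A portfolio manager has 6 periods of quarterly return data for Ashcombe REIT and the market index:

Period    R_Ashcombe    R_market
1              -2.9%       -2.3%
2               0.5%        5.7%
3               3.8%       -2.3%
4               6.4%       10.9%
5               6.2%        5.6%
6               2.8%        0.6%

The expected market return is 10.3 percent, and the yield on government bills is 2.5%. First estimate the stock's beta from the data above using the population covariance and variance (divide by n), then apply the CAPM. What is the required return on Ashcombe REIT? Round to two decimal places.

5.66%

Mean R_i = (-2.9 + 0.5 + 3.8 + 6.4 + 6.2 + 2.8) / 6 = 2.8000%
Mean R_m = (-2.3 + 5.7 − 2.3 + 10.9 + 5.6 + 0.6) / 6 = 3.0333%
Σ(R_i − R̄_i)(R_m − R̄_m) = 55.9800  ⇒  Cov = 55.9800 / 6 = 9.3300
Σ(R_m − R̄_m)² = 138.3933  ⇒  Var(R_m) = 138.3933 / 6 = 23.0656
β = Cov / Var(R_m) = 9.3300 / 23.0656 = 0.4045
MRP = 10.3% − 2.5% = 7.80%
E(R) = R_f + β × MRP = 2.5% + 0.4045 × 7.8% = 5.66%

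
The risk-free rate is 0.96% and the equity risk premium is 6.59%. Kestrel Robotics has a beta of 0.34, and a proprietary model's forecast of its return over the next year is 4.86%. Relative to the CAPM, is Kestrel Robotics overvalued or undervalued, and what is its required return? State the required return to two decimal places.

Undervalued; required return 3.20%

Required return = R_f + β·MRP = 0.96% + 0.34 × 6.59% = 3.20%
Forecast 4.86% > required 3.20% → the stock plots above the SML → undervalued.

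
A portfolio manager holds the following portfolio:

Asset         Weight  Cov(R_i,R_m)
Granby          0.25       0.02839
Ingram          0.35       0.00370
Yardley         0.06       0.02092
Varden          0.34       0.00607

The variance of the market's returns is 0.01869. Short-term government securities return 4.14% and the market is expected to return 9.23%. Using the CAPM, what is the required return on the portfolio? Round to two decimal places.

7.33%

β_Granby = 0.02839 / 0.01869 = 1.5190
β_Ingram = 0.00370 / 0.01869 = 0.1980
β_Yardley = 0.02092 / 0.01869 = 1.1193
β_Varden = 0.00607 / 0.01869 = 0.3248
β_P = Σ w_i β_i = 0.25×1.5190 + 0.35×0.1980 + 0.06×1.1193 + 0.34×0.3248 = 0.6266
MRP = 9.23% − 4.14% = 5.09%
E(R_P) = R_f + β_P × MRP = 4.14% + 0.6266 × 5.09% = 7.33%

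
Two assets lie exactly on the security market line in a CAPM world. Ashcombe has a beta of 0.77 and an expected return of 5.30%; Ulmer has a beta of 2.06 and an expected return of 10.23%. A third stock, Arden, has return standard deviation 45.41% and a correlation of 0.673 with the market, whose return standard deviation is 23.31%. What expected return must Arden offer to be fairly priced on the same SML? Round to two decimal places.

MRP = (10.23% − 5.30%) / (2.06 − 0.77) = 3.8217%
R_f = 5.30% − 0.77 × 3.8217% = 2.3573%
β_Arden = ρ·σ_i/σ_m = 0.673 × 45.41 / 23.31 = 1.3111
E(R_Arden) = R_f + β × MRP = 2.3573% + 1.3111 × 3.8217% = 7.37%

7.37%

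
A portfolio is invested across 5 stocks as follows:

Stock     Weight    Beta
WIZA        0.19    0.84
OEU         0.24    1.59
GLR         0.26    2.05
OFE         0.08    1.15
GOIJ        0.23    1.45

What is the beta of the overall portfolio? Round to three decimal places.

β_P = Σ w_i β_i = 0.19×0.84 + 0.24×1.59 + 0.26×2.05 + 0.08×1.15 + 0.23×1.45 = 1.4997

1.500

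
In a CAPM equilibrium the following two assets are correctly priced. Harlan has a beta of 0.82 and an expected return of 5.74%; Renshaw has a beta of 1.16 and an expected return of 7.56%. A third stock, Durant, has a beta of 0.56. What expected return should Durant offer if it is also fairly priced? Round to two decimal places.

MRP (SML slope) = (7.56% − 5.74%) / (1.16 − 0.82) = 1.82% / 0.34 = 5.3529%
R_f (intercept) = 5.74% − 0.82 × 5.3529% = 1.3506%
E(R_Durant) = R_f + β × MRP = 1.3506% + 0.56 × 5.3529% = 4.35%

4.35%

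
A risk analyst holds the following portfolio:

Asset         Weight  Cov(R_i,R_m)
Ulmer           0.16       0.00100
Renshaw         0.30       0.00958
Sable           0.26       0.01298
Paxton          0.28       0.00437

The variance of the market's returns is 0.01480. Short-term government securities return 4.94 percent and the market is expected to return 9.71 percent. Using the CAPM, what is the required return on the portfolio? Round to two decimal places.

7.40%

β_Ulmer = 0.00100 / 0.01480 = 0.0676
β_Renshaw = 0.00958 / 0.01480 = 0.6473
β_Sable = 0.01298 / 0.01480 = 0.8770
β_Paxton = 0.00437 / 0.01480 = 0.2953
β_P = Σ w_i β_i = 0.16×0.0676 + 0.30×0.6473 + 0.26×0.8770 + 0.28×0.2953 = 0.5157
MRP = 9.71% − 4.94% = 4.77%
E(R_P) = R_f + β_P × MRP = 4.94% + 0.5157 × 4.77% = 7.40%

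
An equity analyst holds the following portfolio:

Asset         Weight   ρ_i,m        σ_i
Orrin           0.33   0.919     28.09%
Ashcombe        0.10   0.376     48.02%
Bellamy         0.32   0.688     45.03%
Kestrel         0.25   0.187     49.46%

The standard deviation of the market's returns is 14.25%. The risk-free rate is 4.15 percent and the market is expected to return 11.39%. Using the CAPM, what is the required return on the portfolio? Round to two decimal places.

β_Orrin = 0.919 × 28.09% / 14.25% = 1.8116
β_Ashcombe = 0.376 × 48.02% / 14.25% = 1.2671
β_Bellamy = 0.688 × 45.03% / 14.25% = 2.1741
β_Kestrel = 0.187 × 49.46% / 14.25% = 0.6491
β_P = Σ w_i β_i = 0.33×1.8116 + 0.10×1.2671 + 0.32×2.1741 + 0.25×0.6491 = 1.5825
MRP = 11.39% − 4.15% = 7.24%
E(R_P) = R_f + β_P × MRP = 4.15% + 1.5825 × 7.24% = 15.61%

15.61%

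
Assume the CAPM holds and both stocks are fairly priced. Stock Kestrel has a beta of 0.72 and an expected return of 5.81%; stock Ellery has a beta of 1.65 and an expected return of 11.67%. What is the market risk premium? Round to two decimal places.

Both satisfy E(R) = R_f + β·MRP, so the slope of the SML is
MRP = (11.67% − 5.81%) / (1.65 − 0.72) = 5.86% / 0.93 = 6.3011%

6.30%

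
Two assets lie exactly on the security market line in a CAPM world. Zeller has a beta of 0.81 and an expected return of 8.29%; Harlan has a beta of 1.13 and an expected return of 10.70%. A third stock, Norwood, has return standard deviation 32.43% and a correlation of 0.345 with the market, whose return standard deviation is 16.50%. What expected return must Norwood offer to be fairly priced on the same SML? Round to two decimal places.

MRP = (10.70% − 8.29%) / (1.13 − 0.81) = 7.5313%
R_f = 8.29% − 0.81 × 7.5313% = 2.1896%
β_Norwood = ρ·σ_i/σ_m = 0.345 × 32.43 / 16.50 = 0.6781
E(R_Norwood) = R_f + β × MRP = 2.1896% + 0.6781 × 7.5313% = 7.30%

7.30%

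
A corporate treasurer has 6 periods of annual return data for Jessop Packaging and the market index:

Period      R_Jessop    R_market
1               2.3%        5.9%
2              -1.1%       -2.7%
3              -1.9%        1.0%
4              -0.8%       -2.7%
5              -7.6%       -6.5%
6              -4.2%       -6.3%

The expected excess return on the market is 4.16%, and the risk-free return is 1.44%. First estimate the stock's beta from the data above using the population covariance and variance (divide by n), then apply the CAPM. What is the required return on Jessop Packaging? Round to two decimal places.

3.97%

Mean R_i = (2.3 − 1.1 − 1.9 − 0.8 − 7.6 − 4.2) / 6 = -2.2167%
Mean R_m = (5.9 − 2.7 + 1.0 − 2.7 − 6.5 − 6.3) / 6 = -1.8833%
Σ(R_i − R̄_i)(R_m − R̄_m) = 67.6117  ⇒  Cov = 67.6117 / 6 = 11.2686
Σ(R_m − R̄_m)² = 111.0483  ⇒  Var(R_m) = 111.0483 / 6 = 18.5081
β = Cov / Var(R_m) = 11.2686 / 18.5081 = 0.6088
E(R) = R_f + β × MRP = 1.44% + 0.6088 × 4.16% = 3.97%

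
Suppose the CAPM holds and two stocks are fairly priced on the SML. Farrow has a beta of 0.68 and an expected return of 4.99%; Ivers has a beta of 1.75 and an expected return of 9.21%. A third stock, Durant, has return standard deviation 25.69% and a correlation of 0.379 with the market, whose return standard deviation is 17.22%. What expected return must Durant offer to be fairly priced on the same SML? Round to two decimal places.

4.54%

MRP = (9.21% − 4.99%) / (1.75 − 0.68) = 3.9439%
R_f = 4.99% − 0.68 × 3.9439% = 2.3081%
β_Durant = ρ·σ_i/σ_m = 0.379 × 25.69 / 17.22 = 0.5654
E(R_Durant) = R_f + β × MRP = 2.3081% + 0.5654 × 3.9439% = 4.54%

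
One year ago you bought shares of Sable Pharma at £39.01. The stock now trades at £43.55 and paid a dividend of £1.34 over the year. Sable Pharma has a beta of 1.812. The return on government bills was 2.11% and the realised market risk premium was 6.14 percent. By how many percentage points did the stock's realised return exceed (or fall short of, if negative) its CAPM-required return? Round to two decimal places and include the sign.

+1.84%

Realised HPR = (P1 + D1 − P0) / P0 = (43.55 + 1.34 − 39.01) / 39.01 = 5.88 / 39.01 = 15.0731%
CAPM required = R_f + β·MRP = 2.11% + 1.812 × 6.14% = 13.23568%
α = realised − required = 15.0731% − 13.23568% = +1.84%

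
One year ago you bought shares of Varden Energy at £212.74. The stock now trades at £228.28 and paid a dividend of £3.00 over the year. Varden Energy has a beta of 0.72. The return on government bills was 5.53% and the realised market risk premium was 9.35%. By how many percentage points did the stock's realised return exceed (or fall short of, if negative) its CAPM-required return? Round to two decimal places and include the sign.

-3.55%

Realised HPR = (P1 + D1 − P0) / P0 = (228.28 + 3.00 − 212.74) / 212.74 = 18.54 / 212.74 = 8.7149%
CAPM required = R_f + β·MRP = 5.53% + 0.72 × 9.35% = 12.2620%
α = realised − required = 8.7149% − 12.2620% = -3.55%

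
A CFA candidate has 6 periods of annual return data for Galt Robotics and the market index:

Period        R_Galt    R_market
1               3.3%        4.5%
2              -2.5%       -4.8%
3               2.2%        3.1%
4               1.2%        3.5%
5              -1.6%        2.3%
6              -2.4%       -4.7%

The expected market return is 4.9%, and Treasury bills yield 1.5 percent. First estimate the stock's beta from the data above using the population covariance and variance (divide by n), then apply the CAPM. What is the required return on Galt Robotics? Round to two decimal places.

3.21%

Mean R_i = (3.3 − 2.5 + 2.2 + 1.2 − 1.6 − 2.4) / 6 = 0.0333%
Mean R_m = (4.5 − 4.8 + 3.1 + 3.5 + 2.3 − 4.7) / 6 = 0.6500%
Σ(R_i − R̄_i)(R_m − R̄_m) = 45.3400  ⇒  Cov = 45.3400 / 6 = 7.5567
Σ(R_m − R̄_m)² = 89.9950  ⇒  Var(R_m) = 89.9950 / 6 = 14.9992
β = Cov / Var(R_m) = 7.5567 / 14.9992 = 0.5038
MRP = 4.9% − 1.5% = 3.40%
E(R) = R_f + β × MRP = 1.5% + 0.5038 × 3.4% = 3.21%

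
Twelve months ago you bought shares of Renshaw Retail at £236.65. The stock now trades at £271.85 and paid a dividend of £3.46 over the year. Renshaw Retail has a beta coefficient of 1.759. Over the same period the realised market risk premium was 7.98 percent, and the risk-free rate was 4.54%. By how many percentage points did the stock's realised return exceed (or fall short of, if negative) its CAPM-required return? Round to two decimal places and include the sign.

-2.24%

Realised HPR = (P1 + D1 − P0) / P0 = (271.85 + 3.46 − 236.65) / 236.65 = 38.66 / 236.65 = 16.3364%
CAPM required = R_f + β·MRP = 4.54% + 1.759 × 7.98% = 18.57682%
α = realised − required = 16.3364% − 18.57682% = -2.24%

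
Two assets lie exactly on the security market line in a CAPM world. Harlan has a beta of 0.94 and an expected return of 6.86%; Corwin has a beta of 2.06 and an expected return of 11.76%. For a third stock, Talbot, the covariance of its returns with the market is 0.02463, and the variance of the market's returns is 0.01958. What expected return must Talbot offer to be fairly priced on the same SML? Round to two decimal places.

MRP = (11.76% − 6.86%) / (2.06 − 0.94) = 4.3750%
R_f = 6.86% − 0.94 × 4.3750% = 2.7475%
β_Talbot = Cov / Var(R_m) = 0.02463 / 0.01958 = 1.2579
E(R_Talbot) = R_f + β × MRP = 2.7475% + 1.2579 × 4.3750% = 8.25%

8.25%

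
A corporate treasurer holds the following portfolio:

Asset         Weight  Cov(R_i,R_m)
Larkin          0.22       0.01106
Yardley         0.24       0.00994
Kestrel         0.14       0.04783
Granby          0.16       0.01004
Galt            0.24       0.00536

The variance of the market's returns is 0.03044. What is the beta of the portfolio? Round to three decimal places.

0.473

β_Larkin = 0.01106 / 0.03044 = 0.3633
β_Yardley = 0.00994 / 0.03044 = 0.3265
β_Kestrel = 0.04783 / 0.03044 = 1.5713
β_Granby = 0.01004 / 0.03044 = 0.3298
β_Galt = 0.00536 / 0.03044 = 0.1761
β_P = Σ w_i β_i = 0.22×0.3633 + 0.24×0.3265 + 0.14×1.5713 + 0.16×0.3298 + 0.24×0.1761 = 0.4733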